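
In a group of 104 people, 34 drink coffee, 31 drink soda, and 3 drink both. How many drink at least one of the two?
|A∪B| = |A| + |B| - |A∩B| = 34 + 31 - 3 = 62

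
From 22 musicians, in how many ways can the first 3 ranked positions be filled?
P(22,3) = 22!/(22-3)! = 9240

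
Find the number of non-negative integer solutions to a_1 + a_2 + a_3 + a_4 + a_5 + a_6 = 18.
C(18+6-1, 6-1) = C(23, 5) = 33649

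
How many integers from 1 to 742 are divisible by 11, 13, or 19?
⌊742/11⌋+⌊742/13⌋+⌊742/19⌋ - ⌊742/143⌋-⌊742/209⌋-⌊742/247⌋ + ⌊742/2717⌋ = 67+57+39 - 5-3-3 + 0 = 152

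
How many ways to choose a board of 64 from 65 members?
C(65,64) = 65!/(64!×1!) = 65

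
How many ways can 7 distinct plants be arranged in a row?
7! = 5040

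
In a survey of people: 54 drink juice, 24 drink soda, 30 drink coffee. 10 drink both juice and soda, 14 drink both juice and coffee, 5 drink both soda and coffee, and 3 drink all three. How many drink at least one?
|A∪B∪C| = 54+24+30-10-14-5+3 = 82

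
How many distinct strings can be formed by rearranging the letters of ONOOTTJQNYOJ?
12! / (2! × 2! × 4! × 2! × 1! × 1!) = 2494800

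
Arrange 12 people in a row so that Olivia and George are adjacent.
Treat as block: (12-1)! × 2! = 39916800 × 2 = 79833600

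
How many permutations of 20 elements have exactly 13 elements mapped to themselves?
Choose the 13 fixed points C(20,13) = 77520, derange the rest: !7 = Σ_{j=0}^{7} (-1)^j·7!/j! = 5040 - 5040 + 2520 - 840 + 210 - 42 + 7 - 1 = 1854. Product = 77520 × 1854 = 143722080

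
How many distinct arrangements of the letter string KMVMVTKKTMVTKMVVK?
17! / (3! × 5! × 5! × 4!) = 171531360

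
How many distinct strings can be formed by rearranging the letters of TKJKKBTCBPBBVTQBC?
17! / (1! × 1! × 3! × 1! × 3! × 1! × 2! × 5!) = 41167526400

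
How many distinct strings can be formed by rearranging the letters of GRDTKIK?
7! / (2! × 1! × 1! × 1! × 1! × 1!) = 2520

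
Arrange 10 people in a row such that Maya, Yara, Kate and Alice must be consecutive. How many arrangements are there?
Treat the 4 as one block: (10-4+1)! × 4! = 5040 × 24 = 120960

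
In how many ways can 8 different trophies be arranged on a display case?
8! = 40320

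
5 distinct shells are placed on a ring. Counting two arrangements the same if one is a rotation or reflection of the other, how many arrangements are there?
(5-1)!/2 = 24/2 = 12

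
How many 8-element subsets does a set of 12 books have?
C(12,8) = 12!/(8!×4!) = 495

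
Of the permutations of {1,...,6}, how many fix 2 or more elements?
Exactly j fixed points: C(6,j)·!(6-j); sum over j ≥ 2 (derangement numbers via !m = (m-1)·(!(m-1) + !(m-2)): !0..!4 = 1, 0, 1, 2, 9). Σ_{j=2}^{6} C(6,j)·!(6-j) = C(6,2)·!4 + C(6,3)·!3 + C(6,4)·!2 + C(6,5)·!1 + C(6,6)·!0 = 15·9 + 20·2 + 15·1 + 6·0 + 1·1 = 191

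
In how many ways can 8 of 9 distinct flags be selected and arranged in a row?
P(9,8) = 9!/(9-8)! = 362880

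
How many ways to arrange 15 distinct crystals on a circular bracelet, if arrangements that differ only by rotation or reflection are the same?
(15-1)!/2 = 87178291200/2 = 43589145600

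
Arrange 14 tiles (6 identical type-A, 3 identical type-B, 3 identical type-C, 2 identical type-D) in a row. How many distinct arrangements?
14! / (6! × 3! × 3! × 2!) = 1681680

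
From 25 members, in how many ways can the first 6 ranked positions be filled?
P(25,6) = 25!/(25-6)! = 127512000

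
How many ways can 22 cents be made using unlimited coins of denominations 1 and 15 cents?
Coefficient of x^22 in 1/(1-x^1) · 1/(1-x^15). Use j coins of 15 for j = 0..⌊22/15⌋ = 1, the rest in 1s: 1 + 1 = 2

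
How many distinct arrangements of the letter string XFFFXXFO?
8! / (3! × 1! × 4!) = 280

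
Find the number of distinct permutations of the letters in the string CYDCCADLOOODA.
13! / (1! × 3! × 2! × 3! × 1! × 3!) = 14414400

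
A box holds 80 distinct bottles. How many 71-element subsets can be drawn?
C(80,71) = 80!/(71!×9!) = 231900297200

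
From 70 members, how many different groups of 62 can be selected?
C(70,62) = 70!/(62!×8!) = 9440350920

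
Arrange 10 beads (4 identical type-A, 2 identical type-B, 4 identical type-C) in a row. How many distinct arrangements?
10! / (4! × 2! × 4!) = 3150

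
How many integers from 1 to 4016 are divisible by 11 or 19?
⌊4016/11⌋ + ⌊4016/19⌋ - ⌊4016/209⌋ = 365 + 211 - 19 = 557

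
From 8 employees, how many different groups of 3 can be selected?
C(8,3) = 8!/(3!×5!) = 56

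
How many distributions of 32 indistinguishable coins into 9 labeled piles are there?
C(32+9-1, 9-1) = C(40, 8) = 76904685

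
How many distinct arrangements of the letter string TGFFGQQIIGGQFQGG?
16! / (6! × 2! × 4! × 3! × 1!) = 100900800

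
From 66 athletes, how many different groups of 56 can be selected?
C(66,56) = 66!/(56!×10!) = 210980549208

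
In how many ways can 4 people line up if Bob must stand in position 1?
Fix one position: (4-1)! = 6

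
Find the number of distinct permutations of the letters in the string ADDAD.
5! / (2! × 3!) = 10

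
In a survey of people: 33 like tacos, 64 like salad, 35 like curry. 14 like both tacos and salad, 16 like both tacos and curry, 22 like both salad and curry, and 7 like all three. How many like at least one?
|A∪B∪C| = 33+64+35-14-16-22+7 = 87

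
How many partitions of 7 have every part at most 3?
Let r_j(i) = number of partitions of i into parts ≤ j, for i = 0..7. r_1(i) = 1 for all i; r_j(i) = r_{j-1}(i) + r_j(i-j). Rows j = 2..3: ≤2: 1 1 2 2 3 3 4 4; ≤3: 1 1 2 3 4 5 7 8. r_3(7) = 8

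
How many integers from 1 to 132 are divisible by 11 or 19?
⌊132/11⌋ + ⌊132/19⌋ - ⌊132/209⌋ = 12 + 6 - 0 = 18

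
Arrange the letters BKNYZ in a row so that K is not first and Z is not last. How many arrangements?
By inclusion-exclusion: 5! - 2×(5-1)! + (5-2)! = 120 - 48 + 6 = 78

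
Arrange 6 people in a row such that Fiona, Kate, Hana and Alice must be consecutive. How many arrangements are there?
Treat the 4 as one block: (6-4+1)! × 4! = 6 × 24 = 144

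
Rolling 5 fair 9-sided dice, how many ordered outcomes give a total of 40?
Coefficient of x^40 in (x + x² + ... + x^9)^5. By inclusion-exclusion on dice exceeding 9: Σ_j (-1)^j C(5,j)·C(40-1-9j, 4) = C(5,0)·C(39,4) - C(5,1)·C(30,4) + C(5,2)·C(21,4) - C(5,3)·C(12,4) = 1·82251 - 5·27405 + 10·5985 - 10·495 = 126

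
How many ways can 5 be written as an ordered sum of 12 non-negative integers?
C(5+12-1, 12-1) = C(16, 11) = 4368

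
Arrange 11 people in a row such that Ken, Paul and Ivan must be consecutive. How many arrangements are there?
Treat the 3 as one block: (11-3+1)! × 3! = 362880 × 6 = 2177280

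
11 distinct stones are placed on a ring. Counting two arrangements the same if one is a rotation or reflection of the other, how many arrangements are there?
(11-1)!/2 = 3628800/2 = 1814400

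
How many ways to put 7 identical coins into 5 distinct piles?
C(7+5-1, 5-1) = C(11, 4) = 330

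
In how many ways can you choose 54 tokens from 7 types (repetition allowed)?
C(54+7-1, 7-1) = C(60, 6) = 50063860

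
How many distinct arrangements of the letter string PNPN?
4! / (2! × 2!) = 6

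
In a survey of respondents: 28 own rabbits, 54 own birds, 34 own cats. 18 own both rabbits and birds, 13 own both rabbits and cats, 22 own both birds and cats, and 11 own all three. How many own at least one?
|A∪B∪C| = 28+54+34-18-13-22+11 = 74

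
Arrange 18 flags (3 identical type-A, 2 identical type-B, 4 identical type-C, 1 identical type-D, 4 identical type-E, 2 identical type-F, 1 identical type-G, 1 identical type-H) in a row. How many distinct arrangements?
18! / (3! × 2! × 4! × 1! × 4! × 2! × 1! × 1!) = 463134672000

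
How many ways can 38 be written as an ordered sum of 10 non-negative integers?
C(38+10-1, 10-1) = C(47, 9) = 1362649145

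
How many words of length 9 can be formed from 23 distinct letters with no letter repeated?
P(23,9) = 23!/(23-9)! = 296541907200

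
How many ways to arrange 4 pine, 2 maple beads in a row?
6! / (4! × 2!) = 15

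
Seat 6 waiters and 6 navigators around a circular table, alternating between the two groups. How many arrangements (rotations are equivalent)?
Fix one of the waiters: (6-1)! ways for the remaining waiters, × 6! ways for the navigators = 120 × 720 = 86400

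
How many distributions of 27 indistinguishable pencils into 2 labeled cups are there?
C(27+2-1, 2-1) = C(28, 1) = 28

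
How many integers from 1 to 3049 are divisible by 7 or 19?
⌊3049/7⌋ + ⌊3049/19⌋ - ⌊3049/133⌋ = 435 + 160 - 22 = 573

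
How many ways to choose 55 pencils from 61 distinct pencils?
C(61,55) = 61!/(55!×6!) = 55525372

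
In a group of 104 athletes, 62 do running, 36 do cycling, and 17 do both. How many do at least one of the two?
|A∪B| = |A| + |B| - |A∩B| = 62 + 36 - 17 = 81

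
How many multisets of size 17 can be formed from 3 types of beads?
C(17+3-1, 3-1) = C(19, 2) = 171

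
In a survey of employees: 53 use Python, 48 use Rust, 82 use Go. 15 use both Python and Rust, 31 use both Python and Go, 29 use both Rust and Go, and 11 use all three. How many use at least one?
|A∪B∪C| = 53+48+82-15-31-29+11 = 119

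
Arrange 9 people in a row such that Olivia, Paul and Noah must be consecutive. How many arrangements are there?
Treat the 3 as one block: (9-3+1)! × 3! = 5040 × 6 = 30240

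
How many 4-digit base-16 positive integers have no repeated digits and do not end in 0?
Last digit: 15 nonzero choices. First digit: 14 (nonzero, ≠last). Middle 2: P(14,2) = 182. Total = 38220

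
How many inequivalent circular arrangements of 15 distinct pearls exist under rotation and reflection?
(15-1)!/2 = 87178291200/2 = 43589145600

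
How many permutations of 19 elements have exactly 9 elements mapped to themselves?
Choose the 9 fixed points C(19,9) = 92378, derange the rest: !10 = Σ_{j=0}^{10} (-1)^j·10!/j! = 3628800 - 3628800 + 1814400 - 604800 + 151200 - 30240 + 5040 - 720 + 90 - 10 + 1 = 1334961. Product = 92378 × 1334961 = 123321027258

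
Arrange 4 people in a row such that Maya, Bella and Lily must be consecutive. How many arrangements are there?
Treat the 3 as one block: (4-3+1)! × 3! = 2 × 6 = 12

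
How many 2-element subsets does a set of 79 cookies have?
C(79,2) = 79!/(2!×77!) = 3081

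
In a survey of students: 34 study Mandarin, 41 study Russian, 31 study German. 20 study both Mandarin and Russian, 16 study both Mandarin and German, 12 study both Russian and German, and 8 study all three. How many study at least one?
|A∪B∪C| = 34+41+31-20-16-12+8 = 66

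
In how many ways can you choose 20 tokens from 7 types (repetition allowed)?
C(20+7-1, 7-1) = C(26, 6) = 230230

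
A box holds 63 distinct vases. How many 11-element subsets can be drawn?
C(63,11) = 63!/(11!×52!) = 615790256823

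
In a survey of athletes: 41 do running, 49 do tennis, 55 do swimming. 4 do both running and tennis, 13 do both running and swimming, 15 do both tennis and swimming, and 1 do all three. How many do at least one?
|A∪B∪C| = 41+49+55-4-13-15+1 = 114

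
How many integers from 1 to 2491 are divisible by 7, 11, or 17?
⌊2491/7⌋+⌊2491/11⌋+⌊2491/17⌋ - ⌊2491/77⌋-⌊2491/119⌋-⌊2491/187⌋ + ⌊2491/1309⌋ = 355+226+146 - 32-20-13 + 1 = 663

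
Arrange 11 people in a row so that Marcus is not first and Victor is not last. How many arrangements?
By inclusion-exclusion: 11! - 2×(11-1)! + (11-2)! = 39916800 - 7257600 + 362880 = 33022080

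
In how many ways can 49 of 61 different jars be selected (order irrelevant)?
C(61,49) = 61!/(49!×12!) = 1742058970275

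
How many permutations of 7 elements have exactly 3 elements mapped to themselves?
Choose the 3 fixed points C(7,3) = 35, derange the rest: !4 = Σ_{j=0}^{4} (-1)^j·4!/j! = 24 - 24 + 12 - 4 + 1 = 9. Product = 35 × 9 = 315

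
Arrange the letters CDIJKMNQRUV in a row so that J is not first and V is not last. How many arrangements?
By inclusion-exclusion: 11! - 2×(11-1)! + (11-2)! = 39916800 - 7257600 + 362880 = 33022080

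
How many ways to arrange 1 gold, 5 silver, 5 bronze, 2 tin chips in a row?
13! / (1! × 5! × 5! × 2!) = 216216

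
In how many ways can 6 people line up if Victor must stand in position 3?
Fix one position: (6-1)! = 120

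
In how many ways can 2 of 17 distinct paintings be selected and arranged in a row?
P(17,2) = 17!/(17-2)! = 272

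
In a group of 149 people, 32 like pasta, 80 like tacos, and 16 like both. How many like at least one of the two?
|A∪B| = |A| + |B| - |A∩B| = 32 + 80 - 16 = 96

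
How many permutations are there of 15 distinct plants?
15! = 1307674368000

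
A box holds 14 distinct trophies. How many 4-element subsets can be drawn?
C(14,4) = 14!/(4!×10!) = 1001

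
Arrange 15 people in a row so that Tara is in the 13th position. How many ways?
Fix one position: (15-1)! = 87178291200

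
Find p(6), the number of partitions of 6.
Pentagonal recurrence p(n) = p(n-1) + p(n-2) - p(n-5) - p(n-7) + p(n-12) + p(n-15) - ... gives p(0..5) = 1, 1, 2, 3, 5, 7. p(6) = p(5) + p(4) - p(1) = 7 + 5 - 1 = 11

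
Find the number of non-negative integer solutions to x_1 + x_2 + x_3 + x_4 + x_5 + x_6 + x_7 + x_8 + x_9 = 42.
C(42+9-1, 9-1) = C(50, 8) = 536878650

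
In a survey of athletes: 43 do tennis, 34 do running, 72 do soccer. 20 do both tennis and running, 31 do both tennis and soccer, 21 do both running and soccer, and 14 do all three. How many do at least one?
|A∪B∪C| = 43+34+72-20-31-21+14 = 91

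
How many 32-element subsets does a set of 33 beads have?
C(33,32) = 33!/(32!×1!) = 33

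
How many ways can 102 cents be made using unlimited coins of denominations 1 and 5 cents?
Coefficient of x^102 in 1/(1-x^1) · 1/(1-x^5). Use j coins of 5 for j = 0..⌊102/5⌋ = 20, the rest in 1s: 20 + 1 = 21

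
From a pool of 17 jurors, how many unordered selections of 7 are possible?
C(17,7) = 17!/(7!×10!) = 19448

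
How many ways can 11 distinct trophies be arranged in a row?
11! = 39916800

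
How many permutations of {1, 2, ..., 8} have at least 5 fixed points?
Exactly j fixed points: C(8,j)·!(8-j); sum over j ≥ 5 (derangement numbers via !m = (m-1)·(!(m-1) + !(m-2)): !0..!3 = 1, 0, 1, 2). Σ_{j=5}^{8} C(8,j)·!(8-j) = C(8,5)·!3 + C(8,6)·!2 + C(8,7)·!1 + C(8,8)·!0 = 56·2 + 28·1 + 8·0 + 1·1 = 141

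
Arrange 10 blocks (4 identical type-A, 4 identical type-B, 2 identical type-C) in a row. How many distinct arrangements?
10! / (4! × 4! × 2!) = 3150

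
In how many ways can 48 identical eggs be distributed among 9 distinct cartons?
C(48+9-1, 9-1) = C(56, 8) = 1420494075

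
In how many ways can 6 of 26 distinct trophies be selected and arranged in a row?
P(26,6) = 26!/(26-6)! = 165765600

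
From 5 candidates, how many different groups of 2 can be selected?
C(5,2) = 5!/(2!×3!) = 10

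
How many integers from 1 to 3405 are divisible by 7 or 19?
⌊3405/7⌋ + ⌊3405/19⌋ - ⌊3405/133⌋ = 486 + 179 - 25 = 640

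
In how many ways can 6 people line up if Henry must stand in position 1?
Fix one position: (6-1)! = 120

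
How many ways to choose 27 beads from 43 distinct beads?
C(43,27) = 43!/(27!×16!) = 265182149218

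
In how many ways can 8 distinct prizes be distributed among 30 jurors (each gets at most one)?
P(30,8) = 30!/(30-8)! = 235989936000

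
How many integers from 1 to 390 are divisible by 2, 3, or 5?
⌊390/2⌋+⌊390/3⌋+⌊390/5⌋ - ⌊390/6⌋-⌊390/10⌋-⌊390/15⌋ + ⌊390/30⌋ = 195+130+78 - 65-39-26 + 13 = 286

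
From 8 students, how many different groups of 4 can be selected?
C(8,4) = 8!/(4!×4!) = 70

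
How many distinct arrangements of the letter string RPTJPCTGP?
9! / (1! × 1! × 3! × 1! × 2! × 1!) = 30240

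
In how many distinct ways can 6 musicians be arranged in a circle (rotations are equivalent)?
Circular: fix one position, arrange the rest. (6-1)! = 120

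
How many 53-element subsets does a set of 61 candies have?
C(61,53) = 61!/(53!×8!) = 2944827765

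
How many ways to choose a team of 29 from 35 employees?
C(35,29) = 35!/(29!×6!) = 1623160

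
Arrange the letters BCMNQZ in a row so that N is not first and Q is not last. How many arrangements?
By inclusion-exclusion: 6! - 2×(6-1)! + (6-2)! = 720 - 240 + 24 = 504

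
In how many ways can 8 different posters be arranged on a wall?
8! = 40320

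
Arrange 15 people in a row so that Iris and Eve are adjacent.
Treat as block: (15-1)! × 2! = 87178291200 × 2 = 174356582400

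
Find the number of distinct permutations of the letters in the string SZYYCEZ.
7! / (2! × 1! × 1! × 1! × 2!) = 1260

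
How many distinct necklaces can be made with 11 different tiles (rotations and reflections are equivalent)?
(11-1)!/2 = 3628800/2 = 1814400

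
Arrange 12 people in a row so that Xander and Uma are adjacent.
Treat as block: (12-1)! × 2! = 39916800 × 2 = 79833600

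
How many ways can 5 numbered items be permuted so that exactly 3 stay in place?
Choose the 3 fixed points C(5,3) = 10, derange the rest: !2 = Σ_{j=0}^{2} (-1)^j·2!/j! = 2 - 2 + 1 = 1. Product = 10 × 1 = 10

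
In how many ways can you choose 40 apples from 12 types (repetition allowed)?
C(40+12-1, 12-1) = C(51, 11) = 47626016970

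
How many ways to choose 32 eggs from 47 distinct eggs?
C(47,32) = 47!/(32!×15!) = 751616304549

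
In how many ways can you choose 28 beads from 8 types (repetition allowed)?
C(28+8-1, 8-1) = C(35, 7) = 6724520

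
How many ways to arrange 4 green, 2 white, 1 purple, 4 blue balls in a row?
11! / (4! × 2! × 1! × 4!) = 34650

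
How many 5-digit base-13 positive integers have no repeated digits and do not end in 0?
Last digit: 12 nonzero choices. First digit: 11 (nonzero, ≠last). Middle 3: P(11,3) = 990. Total = 130680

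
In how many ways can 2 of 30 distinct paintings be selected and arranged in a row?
P(30,2) = 30!/(30-2)! = 870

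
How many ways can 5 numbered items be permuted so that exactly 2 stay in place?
Choose the 2 fixed points C(5,2) = 10, derange the rest: !3 = Σ_{j=0}^{3} (-1)^j·3!/j! = 6 - 6 + 3 - 1 = 2. Product = 10 × 2 = 20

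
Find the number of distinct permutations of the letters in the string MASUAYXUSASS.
12! / (1! × 1! × 2! × 3! × 1! × 4!) = 1663200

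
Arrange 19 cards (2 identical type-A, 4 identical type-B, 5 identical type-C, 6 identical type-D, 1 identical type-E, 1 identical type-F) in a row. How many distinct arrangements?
19! / (2! × 4! × 5! × 6! × 1! × 1!) = 29331862560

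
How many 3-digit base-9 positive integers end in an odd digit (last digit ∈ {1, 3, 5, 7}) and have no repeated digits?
Last∈{1,3,5,7}. Last=0: 0. Last nonzero: 4×7×P(7,1) = 196. Total = 196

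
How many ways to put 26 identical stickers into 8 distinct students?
C(26+8-1, 8-1) = C(33, 7) = 4272048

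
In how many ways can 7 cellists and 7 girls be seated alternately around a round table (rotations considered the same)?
Fix one of the cellists: (7-1)! ways for the remaining cellists, × 7! ways for the girls = 720 × 5040 = 3628800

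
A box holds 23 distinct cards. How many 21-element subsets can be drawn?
C(23,21) = 23!/(21!×2!) = 253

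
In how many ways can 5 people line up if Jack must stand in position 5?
Fix one position: (5-1)! = 24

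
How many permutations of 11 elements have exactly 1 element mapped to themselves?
Choose the 1 fixed point C(11,1) = 11, derange the rest: !10 = Σ_{j=0}^{10} (-1)^j·10!/j! = 3628800 - 3628800 + 1814400 - 604800 + 151200 - 30240 + 5040 - 720 + 90 - 10 + 1 = 1334961. Product = 11 × 1334961 = 14684571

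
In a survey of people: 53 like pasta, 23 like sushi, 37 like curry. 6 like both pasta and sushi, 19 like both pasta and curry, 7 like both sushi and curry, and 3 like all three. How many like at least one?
|A∪B∪C| = 53+23+37-6-19-7+3 = 84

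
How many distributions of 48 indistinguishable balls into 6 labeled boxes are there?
C(48+6-1, 6-1) = C(53, 5) = 2869685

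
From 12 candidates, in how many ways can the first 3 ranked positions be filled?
P(12,3) = 12!/(12-3)! = 1320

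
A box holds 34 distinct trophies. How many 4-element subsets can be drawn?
C(34,4) = 34!/(4!×30!) = 46376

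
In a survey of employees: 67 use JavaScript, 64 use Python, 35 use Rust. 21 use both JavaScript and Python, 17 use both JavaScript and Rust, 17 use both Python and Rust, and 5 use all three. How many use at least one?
|A∪B∪C| = 67+64+35-21-17-17+5 = 116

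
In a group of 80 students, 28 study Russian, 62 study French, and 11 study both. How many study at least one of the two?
|A∪B| = |A| + |B| - |A∩B| = 28 + 62 - 11 = 79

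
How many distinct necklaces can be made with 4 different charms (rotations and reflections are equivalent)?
(4-1)!/2 = 6/2 = 3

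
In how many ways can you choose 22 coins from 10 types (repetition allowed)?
C(22+10-1, 10-1) = C(31, 9) = 20160075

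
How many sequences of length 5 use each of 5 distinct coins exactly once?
5! = 120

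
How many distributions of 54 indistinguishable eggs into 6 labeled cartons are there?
C(54+6-1, 6-1) = C(59, 5) = 5006386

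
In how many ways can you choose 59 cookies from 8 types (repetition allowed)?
C(59+8-1, 8-1) = C(66, 7) = 778789440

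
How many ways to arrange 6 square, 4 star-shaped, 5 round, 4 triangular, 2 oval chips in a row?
21! / (6! × 4! × 5! × 4! × 2!) = 513307594800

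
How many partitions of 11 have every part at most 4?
Let r_j(i) = number of partitions of i into parts ≤ j, for i = 0..11. r_1(i) = 1 for all i; r_j(i) = r_{j-1}(i) + r_j(i-j). Rows j = 2..4: ≤2: 1 1 2 2 3 3 4 4 5 5 6 6; ≤3: 1 1 2 3 4 5 7 8 10 12 14 16; ≤4: 1 1 2 3 5 6 9 11 15 18 23 27. r_4(11) = 27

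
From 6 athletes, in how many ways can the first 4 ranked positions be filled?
P(6,4) = 6!/(6-4)! = 360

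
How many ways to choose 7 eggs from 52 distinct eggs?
C(52,7) = 52!/(7!×45!) = 133784560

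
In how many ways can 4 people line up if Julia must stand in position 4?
Fix one position: (4-1)! = 6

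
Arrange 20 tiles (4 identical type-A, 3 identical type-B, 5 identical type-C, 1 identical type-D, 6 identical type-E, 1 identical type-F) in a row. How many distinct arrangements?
20! / (4! × 3! × 5! × 1! × 6! × 1!) = 195545750400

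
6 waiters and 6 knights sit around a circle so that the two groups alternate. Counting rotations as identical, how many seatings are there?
Fix one of the waiters: (6-1)! ways for the remaining waiters, × 6! ways for the knights = 120 × 720 = 86400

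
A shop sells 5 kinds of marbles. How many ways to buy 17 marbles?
C(17+5-1, 5-1) = C(21, 4) = 5985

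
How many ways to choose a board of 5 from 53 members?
C(53,5) = 53!/(5!×48!) = 2869685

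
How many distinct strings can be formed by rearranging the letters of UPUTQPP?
7! / (1! × 3! × 1! × 2!) = 420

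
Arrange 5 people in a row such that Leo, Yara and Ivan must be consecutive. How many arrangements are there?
Treat the 3 as one block: (5-3+1)! × 3! = 6 × 6 = 36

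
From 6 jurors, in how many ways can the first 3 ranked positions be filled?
P(6,3) = 6!/(6-3)! = 120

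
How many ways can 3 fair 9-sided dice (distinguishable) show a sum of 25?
Coefficient of x^25 in (x + x² + ... + x^9)^3. By inclusion-exclusion on dice exceeding 9: Σ_j (-1)^j C(3,j)·C(25-1-9j, 2) = C(3,0)·C(24,2) - C(3,1)·C(15,2) + C(3,2)·C(6,2) = 1·276 - 3·105 + 3·15 = 6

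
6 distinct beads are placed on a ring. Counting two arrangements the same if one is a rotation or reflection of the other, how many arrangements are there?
(6-1)!/2 = 120/2 = 60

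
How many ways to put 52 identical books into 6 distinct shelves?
C(52+6-1, 6-1) = C(57, 5) = 4187106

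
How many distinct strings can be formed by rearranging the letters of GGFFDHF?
7! / (1! × 1! × 2! × 3!) = 420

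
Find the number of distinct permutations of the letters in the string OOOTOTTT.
8! / (4! × 4!) = 70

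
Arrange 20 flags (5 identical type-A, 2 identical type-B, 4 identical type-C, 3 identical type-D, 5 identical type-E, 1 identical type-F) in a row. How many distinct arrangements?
20! / (5! × 2! × 4! × 3! × 5! × 1!) = 586637251200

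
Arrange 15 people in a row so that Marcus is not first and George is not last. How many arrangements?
By inclusion-exclusion: 15! - 2×(15-1)! + (15-2)! = 1307674368000 - 174356582400 + 6227020800 = 1139544806400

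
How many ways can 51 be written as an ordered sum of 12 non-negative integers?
C(51+12-1, 12-1) = C(62, 11) = 508271323092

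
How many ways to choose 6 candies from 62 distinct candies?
C(62,6) = 62!/(6!×56!) = 61474519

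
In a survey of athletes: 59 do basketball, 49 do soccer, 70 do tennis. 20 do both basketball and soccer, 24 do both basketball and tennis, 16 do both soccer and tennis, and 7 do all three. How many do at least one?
|A∪B∪C| = 59+49+70-20-24-16+7 = 125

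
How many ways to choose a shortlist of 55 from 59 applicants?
C(59,55) = 59!/(55!×4!) = 455126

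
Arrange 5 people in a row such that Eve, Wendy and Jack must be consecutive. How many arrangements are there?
Treat the 3 as one block: (5-3+1)! × 3! = 6 × 6 = 36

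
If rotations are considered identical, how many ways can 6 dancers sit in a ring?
Circular: fix one position, arrange the rest. (6-1)! = 120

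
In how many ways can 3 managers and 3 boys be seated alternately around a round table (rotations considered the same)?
Fix one of the managers: (3-1)! ways for the remaining managers, × 3! ways for the boys = 2 × 6 = 12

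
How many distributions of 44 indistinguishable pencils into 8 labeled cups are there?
C(44+8-1, 8-1) = C(51, 7) = 115775100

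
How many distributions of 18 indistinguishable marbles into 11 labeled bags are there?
C(18+11-1, 11-1) = C(28, 10) = 13123110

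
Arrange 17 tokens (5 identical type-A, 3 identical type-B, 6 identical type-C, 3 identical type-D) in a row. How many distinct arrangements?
17! / (5! × 3! × 6! × 3!) = 114354240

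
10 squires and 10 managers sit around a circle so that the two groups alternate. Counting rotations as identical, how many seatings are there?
Fix one of the squires: (10-1)! ways for the remaining squires, × 10! ways for the managers = 362880 × 3628800 = 1316818944000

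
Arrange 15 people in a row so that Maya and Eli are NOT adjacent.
Total - adjacent = 15! - (15-1)!×2 = 1307674368000 - 174356582400 = 1133317785600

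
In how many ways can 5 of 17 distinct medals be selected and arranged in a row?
P(17,5) = 17!/(17-5)! = 742560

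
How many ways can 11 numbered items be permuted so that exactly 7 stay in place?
Choose the 7 fixed points C(11,7) = 330, derange the rest: !4 = Σ_{j=0}^{4} (-1)^j·4!/j! = 24 - 24 + 12 - 4 + 1 = 9. Product = 330 × 9 = 2970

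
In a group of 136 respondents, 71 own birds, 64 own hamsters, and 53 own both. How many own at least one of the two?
|A∪B| = |A| + |B| - |A∩B| = 71 + 64 - 53 = 82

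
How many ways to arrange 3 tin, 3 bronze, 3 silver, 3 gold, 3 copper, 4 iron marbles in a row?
19! / (3! × 3! × 3! × 3! × 3! × 4!) = 651819168000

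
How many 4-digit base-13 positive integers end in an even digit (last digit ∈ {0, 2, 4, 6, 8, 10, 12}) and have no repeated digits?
Last∈{0,2,4,6,8,10,12}. Last=0: 1320. Last nonzero: 6×11×P(11,2) = 7260. Total = 8580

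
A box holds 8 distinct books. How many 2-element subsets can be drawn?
C(8,2) = 8!/(2!×6!) = 28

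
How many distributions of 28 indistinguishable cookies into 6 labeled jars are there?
C(28+6-1, 6-1) = C(33, 5) = 237336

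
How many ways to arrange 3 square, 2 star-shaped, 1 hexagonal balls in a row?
6! / (3! × 2! × 1!) = 60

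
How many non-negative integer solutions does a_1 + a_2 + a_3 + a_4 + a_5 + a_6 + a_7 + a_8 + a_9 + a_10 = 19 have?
C(19+10-1, 10-1) = C(28, 9) = 6906900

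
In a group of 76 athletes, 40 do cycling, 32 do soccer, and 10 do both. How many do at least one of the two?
|A∪B| = |A| + |B| - |A∩B| = 40 + 32 - 10 = 62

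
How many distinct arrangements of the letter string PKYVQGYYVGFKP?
13! / (1! × 2! × 2! × 1! × 2! × 2! × 3!) = 64864800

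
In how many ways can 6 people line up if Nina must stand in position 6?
Fix one position: (6-1)! = 120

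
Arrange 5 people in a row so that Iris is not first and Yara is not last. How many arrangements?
By inclusion-exclusion: 5! - 2×(5-1)! + (5-2)! = 120 - 48 + 6 = 78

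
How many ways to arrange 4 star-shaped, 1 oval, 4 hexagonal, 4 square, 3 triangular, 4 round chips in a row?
20! / (4! × 1! × 4! × 4! × 3! × 4!) = 1222160940000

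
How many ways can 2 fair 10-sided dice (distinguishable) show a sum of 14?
Coefficient of x^14 in (x + x² + ... + x^10)^2. By inclusion-exclusion on dice exceeding 10: Σ_j (-1)^j C(2,j)·C(14-1-10j, 1) = C(2,0)·C(13,1) - C(2,1)·C(3,1) = 1·13 - 2·3 = 7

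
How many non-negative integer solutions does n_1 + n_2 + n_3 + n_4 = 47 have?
C(47+4-1, 4-1) = C(50, 3) = 19600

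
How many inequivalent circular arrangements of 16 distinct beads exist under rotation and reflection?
(16-1)!/2 = 1307674368000/2 = 653837184000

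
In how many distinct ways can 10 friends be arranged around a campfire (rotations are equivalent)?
Circular: fix one position, arrange the rest. (10-1)! = 362880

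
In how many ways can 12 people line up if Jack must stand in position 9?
Fix one position: (12-1)! = 39916800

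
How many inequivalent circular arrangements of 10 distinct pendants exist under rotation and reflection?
(10-1)!/2 = 362880/2 = 181440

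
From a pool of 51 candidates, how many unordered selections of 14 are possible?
C(51,14) = 51!/(14!×37!) = 1292706174900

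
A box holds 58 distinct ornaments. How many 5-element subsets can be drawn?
C(58,5) = 58!/(5!×53!) = 4582116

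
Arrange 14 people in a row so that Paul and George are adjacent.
Treat as block: (14-1)! × 2! = 6227020800 × 2 = 12454041600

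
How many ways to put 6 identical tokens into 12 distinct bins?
C(6+12-1, 12-1) = C(17, 11) = 12376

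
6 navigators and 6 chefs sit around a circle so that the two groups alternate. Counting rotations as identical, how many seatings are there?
Fix one of the navigators: (6-1)! ways for the remaining navigators, × 6! ways for the chefs = 120 × 720 = 86400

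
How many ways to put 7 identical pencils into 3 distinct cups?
C(7+3-1, 3-1) = C(9, 2) = 36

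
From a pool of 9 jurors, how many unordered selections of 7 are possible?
C(9,7) = 9!/(7!×2!) = 36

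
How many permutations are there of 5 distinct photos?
5! = 120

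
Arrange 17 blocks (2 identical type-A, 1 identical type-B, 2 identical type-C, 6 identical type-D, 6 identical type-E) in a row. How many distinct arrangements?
17! / (2! × 1! × 2! × 6! × 6!) = 171531360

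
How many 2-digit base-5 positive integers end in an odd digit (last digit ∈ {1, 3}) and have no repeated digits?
Last∈{1,3}. Last=0: 0. Last nonzero: 2×3×P(3,0) = 6. Total = 6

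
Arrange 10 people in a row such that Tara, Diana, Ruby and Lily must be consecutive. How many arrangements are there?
Treat the 4 as one block: (10-4+1)! × 4! = 5040 × 24 = 120960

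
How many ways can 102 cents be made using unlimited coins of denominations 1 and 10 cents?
Coefficient of x^102 in 1/(1-x^1) · 1/(1-x^10). Use j coins of 10 for j = 0..⌊102/10⌋ = 10, the rest in 1s: 10 + 1 = 11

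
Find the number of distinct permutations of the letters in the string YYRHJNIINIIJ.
12! / (1! × 2! × 2! × 2! × 1! × 4!) = 2494800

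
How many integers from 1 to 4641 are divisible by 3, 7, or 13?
⌊4641/3⌋+⌊4641/7⌋+⌊4641/13⌋ - ⌊4641/21⌋-⌊4641/39⌋-⌊4641/91⌋ + ⌊4641/273⌋ = 1547+663+357 - 221-119-51 + 17 = 2193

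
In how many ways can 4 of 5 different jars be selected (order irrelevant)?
C(5,4) = 5!/(4!×1!) = 5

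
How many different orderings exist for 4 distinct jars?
4! = 24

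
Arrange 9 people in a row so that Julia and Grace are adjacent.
Treat as block: (9-1)! × 2! = 40320 × 2 = 80640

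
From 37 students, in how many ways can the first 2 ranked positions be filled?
P(37,2) = 37!/(37-2)! = 1332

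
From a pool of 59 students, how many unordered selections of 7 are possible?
C(59,7) = 59!/(7!×52!) = 341149446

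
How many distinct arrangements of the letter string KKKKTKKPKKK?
11! / (9! × 1! × 1!) = 110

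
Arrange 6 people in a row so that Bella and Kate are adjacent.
Treat as block: (6-1)! × 2! = 120 × 2 = 240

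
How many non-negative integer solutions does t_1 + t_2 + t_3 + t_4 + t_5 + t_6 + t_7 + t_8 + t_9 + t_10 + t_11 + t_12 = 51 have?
C(51+12-1, 12-1) = C(62, 11) = 508271323092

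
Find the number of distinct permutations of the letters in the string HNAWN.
5! / (1! × 1! × 1! × 2!) = 60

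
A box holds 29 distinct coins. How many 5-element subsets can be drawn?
C(29,5) = 29!/(5!×24!) = 118755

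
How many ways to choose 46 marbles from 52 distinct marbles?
C(52,46) = 52!/(46!×6!) = 20358520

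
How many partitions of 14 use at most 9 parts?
By conjugation, equals partitions of 14 into parts ≤ 9. Let r_j(i) = number of partitions of i into parts ≤ j, for i = 0..14. r_1(i) = 1 for all i; r_j(i) = r_{j-1}(i) + r_j(i-j). Rows j = 2..9: ≤2: 1 1 2 2 3 3 4 4 5 5 6 6 7 7 8; ≤3: 1 1 2 3 4 5 7 8 10 12 14 16 19 21 24; ≤4: 1 1 2 3 5 6 9 11 15 18 23 27 34 39 47; ≤5: 1 1 2 3 5 7 10 13 18 23 30 37 47 57 70; ≤6: 1 1 2 3 5 7 11 14 20 26 35 44 58 71 90; ≤7: 1 1 2 3 5 7 11 15 21 28 38 49 65 82 105; ≤8: 1 1 2 3 5 7 11 15 22 29 40 52 70 89 116; ≤9: 1 1 2 3 5 7 11 15 22 30 41 54 73 94 123. r_9(14) = 123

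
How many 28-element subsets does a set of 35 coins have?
C(35,28) = 35!/(28!×7!) = 6724520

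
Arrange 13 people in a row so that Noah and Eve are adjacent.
Treat as block: (13-1)! × 2! = 479001600 × 2 = 958003200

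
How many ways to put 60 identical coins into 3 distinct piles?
C(60+3-1, 3-1) = C(62, 2) = 1891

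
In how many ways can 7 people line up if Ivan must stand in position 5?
Fix one position: (7-1)! = 720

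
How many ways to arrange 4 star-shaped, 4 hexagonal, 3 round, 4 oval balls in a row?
15! / (4! × 4! × 3! × 4!) = 15765750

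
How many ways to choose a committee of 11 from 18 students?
C(18,11) = 18!/(11!×7!) = 31824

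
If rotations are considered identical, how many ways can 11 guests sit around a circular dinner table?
Circular: fix one position, arrange the rest. (11-1)! = 3628800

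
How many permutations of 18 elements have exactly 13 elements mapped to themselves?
Choose the 13 fixed points C(18,13) = 8568, derange the rest: !5 = Σ_{j=0}^{5} (-1)^j·5!/j! = 120 - 120 + 60 - 20 + 5 - 1 = 44. Product = 8568 × 44 = 376992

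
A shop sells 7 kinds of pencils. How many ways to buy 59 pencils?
C(59+7-1, 7-1) = C(65, 6) = 82598880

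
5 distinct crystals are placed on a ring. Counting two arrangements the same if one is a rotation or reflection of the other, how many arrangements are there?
(5-1)!/2 = 24/2 = 12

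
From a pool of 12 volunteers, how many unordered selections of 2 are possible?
C(12,2) = 12!/(2!×10!) = 66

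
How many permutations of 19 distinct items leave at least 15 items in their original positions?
Exactly j fixed points: C(19,j)·!(19-j); sum over j ≥ 15 (derangement numbers via !m = (m-1)·(!(m-1) + !(m-2)): !0..!4 = 1, 0, 1, 2, 9). Σ_{j=15}^{19} C(19,j)·!(19-j) = C(19,15)·!4 + C(19,16)·!3 + C(19,17)·!2 + C(19,18)·!1 + C(19,19)·!0 = 3876·9 + 969·2 + 171·1 + 19·0 + 1·1 = 36994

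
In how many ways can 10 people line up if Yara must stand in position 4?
Fix one position: (10-1)! = 362880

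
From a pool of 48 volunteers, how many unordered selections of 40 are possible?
C(48,40) = 48!/(40!×8!) = 377348994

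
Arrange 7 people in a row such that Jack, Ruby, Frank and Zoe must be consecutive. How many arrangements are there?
Treat the 4 as one block: (7-4+1)! × 4! = 24 × 24 = 576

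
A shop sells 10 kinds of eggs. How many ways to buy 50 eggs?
C(50+10-1, 10-1) = C(59, 9) = 12565671261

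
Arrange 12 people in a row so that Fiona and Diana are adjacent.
Treat as block: (12-1)! × 2! = 39916800 × 2 = 79833600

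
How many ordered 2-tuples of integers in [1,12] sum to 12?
Coefficient of x^12 in (x + x² + ... + x^12)^2. By inclusion-exclusion on dice exceeding 12: Σ_j (-1)^j C(2,j)·C(12-1-12j, 1) = C(2,0)·C(11,1) = 1·11 = 11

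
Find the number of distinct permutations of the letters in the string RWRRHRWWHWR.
11! / (2! × 4! × 5!) = 6930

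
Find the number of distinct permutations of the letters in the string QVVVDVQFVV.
10! / (1! × 1! × 6! × 2!) = 2520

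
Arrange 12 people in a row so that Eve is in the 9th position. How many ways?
Fix one position: (12-1)! = 39916800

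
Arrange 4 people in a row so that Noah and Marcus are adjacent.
Treat as block: (4-1)! × 2! = 6 × 2 = 12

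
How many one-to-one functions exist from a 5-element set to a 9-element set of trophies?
P(9,5) = 9!/(9-5)! = 15120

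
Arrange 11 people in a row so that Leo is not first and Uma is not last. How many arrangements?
By inclusion-exclusion: 11! - 2×(11-1)! + (11-2)! = 39916800 - 7257600 + 362880 = 33022080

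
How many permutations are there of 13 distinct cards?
13! = 6227020800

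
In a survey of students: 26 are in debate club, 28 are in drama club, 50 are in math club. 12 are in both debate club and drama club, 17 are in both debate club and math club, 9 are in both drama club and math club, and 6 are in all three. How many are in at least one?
|A∪B∪C| = 26+28+50-12-17-9+6 = 72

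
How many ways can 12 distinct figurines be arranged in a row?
12! = 479001600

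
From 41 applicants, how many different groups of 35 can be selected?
C(41,35) = 41!/(35!×6!) = 4496388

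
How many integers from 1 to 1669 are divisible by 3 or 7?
⌊1669/3⌋ + ⌊1669/7⌋ - ⌊1669/21⌋ = 556 + 238 - 79 = 715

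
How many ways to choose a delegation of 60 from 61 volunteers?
C(61,60) = 61!/(60!×1!) = 61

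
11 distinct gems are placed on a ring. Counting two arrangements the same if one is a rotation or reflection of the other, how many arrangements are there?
(11-1)!/2 = 3628800/2 = 1814400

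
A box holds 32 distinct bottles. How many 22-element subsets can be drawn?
C(32,22) = 32!/(22!×10!) = 64512240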